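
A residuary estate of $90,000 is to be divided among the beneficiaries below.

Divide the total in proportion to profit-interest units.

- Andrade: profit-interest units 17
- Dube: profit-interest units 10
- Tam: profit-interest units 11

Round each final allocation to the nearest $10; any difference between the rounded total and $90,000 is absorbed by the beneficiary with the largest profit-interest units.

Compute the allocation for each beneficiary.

Andrade: $40,270; Dube: $23,680; Tam: $26,050

Profit-interest units total: 38.
Raw shares: Andrade 17/38 × $90,000 = 40,263.16; Dube 10/38 × $90,000 = 23,684.21; Tam 11/38 × $90,000 = 26,052.63.
Rounded to nearest $10: Andrade $40,260; Dube $23,680; Tam $26,050. Sum = $89,990.
Difference $90,000 − $89,990 = +$10 applied to largest profit-interest units (Andrade): Andrade becomes $40,270.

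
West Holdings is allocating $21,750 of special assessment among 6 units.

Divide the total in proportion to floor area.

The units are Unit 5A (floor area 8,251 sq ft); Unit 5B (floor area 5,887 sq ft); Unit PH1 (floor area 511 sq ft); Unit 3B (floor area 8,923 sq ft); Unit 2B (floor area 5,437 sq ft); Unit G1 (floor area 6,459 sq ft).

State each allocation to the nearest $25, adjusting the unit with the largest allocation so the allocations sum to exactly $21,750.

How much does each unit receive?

Total floor area = 35,468.
Unrounded shares: Unit 5A 8,251/35,468 × $21,750 = 5,059.75; Unit 5B 5,887/35,468 × $21,750 = 3,610.08; Unit PH1 511/35,468 × $21,750 = 313.36; Unit 3B 8,923/35,468 × $21,750 = 5,471.84; Unit 2B 5,437/35,468 × $21,750 = 3,334.13; Unit G1 6,459/35,468 × $21,750 = 3,960.84.
At nearest $25: Unit 5A $5,050; Unit 5B $3,600; Unit PH1 $325; Unit 3B $5,475; Unit 2B $3,325; Unit G1 $3,950. Sum = $21,725.
Difference $21,750 − $21,725 = +$25 applied to largest allocation (Unit 3B): Unit 3B becomes $5,500.

Unit 5A: $5,050; Unit 5B: $3,600; Unit PH1: $325; Unit 3B: $5,500; Unit 2B: $3,325; Unit G1: $3,950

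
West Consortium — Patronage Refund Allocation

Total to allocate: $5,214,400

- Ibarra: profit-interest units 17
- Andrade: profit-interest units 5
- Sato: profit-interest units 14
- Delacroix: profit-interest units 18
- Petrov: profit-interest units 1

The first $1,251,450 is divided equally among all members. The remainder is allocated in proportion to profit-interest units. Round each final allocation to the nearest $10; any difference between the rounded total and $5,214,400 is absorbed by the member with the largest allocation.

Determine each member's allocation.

$1,251,450 shared equally gives $250,290 per member.
Remainder $3,962,950 by profit-interest units (total 55): Ibarra 1,224,911.82 → $1,224,910; Andrade 360,268.18 → $360,270; Sato 1,008,750.91 → $1,008,750; Delacroix 1,296,965.45 → $1,296,970; Petrov 72,053.64 → $72,050.
Totals: Ibarra $250,290 + $1,224,910 = $1,475,200; Andrade $250,290 + $360,270 = $610,560; Sato $250,290 + $1,008,750 = $1,259,040; Delacroix $250,290 + $1,296,970 = $1,547,260; Petrov $250,290 + $72,050 = $322,340.

Ibarra: $1,475,200; Andrade: $610,560; Sato: $1,259,040; Delacroix: $1,547,260; Petrov: $322,340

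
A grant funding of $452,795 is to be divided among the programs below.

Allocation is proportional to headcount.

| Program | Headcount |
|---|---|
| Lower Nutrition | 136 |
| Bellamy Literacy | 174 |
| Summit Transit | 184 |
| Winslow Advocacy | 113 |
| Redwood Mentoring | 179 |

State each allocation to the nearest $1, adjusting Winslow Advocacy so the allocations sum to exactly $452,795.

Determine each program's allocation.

Lower Nutrition: $78,346 | Bellamy Literacy: $100,237 | Summit Transit: $105,998 | Winslow Advocacy: $65,097 | Redwood Mentoring: $103,117

Total headcount = 786.
Pro-rata amounts: Lower Nutrition 136/786 × $452,795 = 78,346.21; Bellamy Literacy 174/786 × $452,795 = 100,237.06; Summit Transit 184/786 × $452,795 = 105,997.81; Winslow Advocacy 113/786 × $452,795 = 65,096.48; Redwood Mentoring 179/786 × $452,795 = 103,117.44.
Rounded to nearest $1: Lower Nutrition $78,346; Bellamy Literacy $100,237; Summit Transit $105,998; Winslow Advocacy $65,096; Redwood Mentoring $103,117. Sum = $452,794.
Difference $452,795 − $452,794 = +$1 applied to Winslow Advocacy: Winslow Advocacy becomes $65,097.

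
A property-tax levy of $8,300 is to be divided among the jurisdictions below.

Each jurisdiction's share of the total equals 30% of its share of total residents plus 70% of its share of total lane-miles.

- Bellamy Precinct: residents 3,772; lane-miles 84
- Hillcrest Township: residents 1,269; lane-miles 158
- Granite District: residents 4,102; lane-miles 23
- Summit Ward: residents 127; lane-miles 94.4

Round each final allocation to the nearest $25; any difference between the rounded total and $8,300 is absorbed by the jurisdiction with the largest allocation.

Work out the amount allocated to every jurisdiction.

Residents total 9,270; lane-miles total 359.4.
Blended shares (30% residents + 70% lane-miles): Bellamy Precinct 0.2857; Hillcrest Township 0.3488; Granite District 0.1775; Summit Ward 0.1880.
Raw shares: Bellamy Precinct 2,371.12; Hillcrest Township 2,895.07; Granite District 1,473.65; Summit Ward 1,560.17.
At nearest $25: Bellamy Precinct $2,375; Hillcrest Township $2,900; Granite District $1,475; Summit Ward $1,550. Sum = $8,300.
Rounded total matches; no reconciliation needed.

Bellamy Precinct: $2,375; Hillcrest Township: $2,900; Granite District: $1,475; Summit Ward: $1,550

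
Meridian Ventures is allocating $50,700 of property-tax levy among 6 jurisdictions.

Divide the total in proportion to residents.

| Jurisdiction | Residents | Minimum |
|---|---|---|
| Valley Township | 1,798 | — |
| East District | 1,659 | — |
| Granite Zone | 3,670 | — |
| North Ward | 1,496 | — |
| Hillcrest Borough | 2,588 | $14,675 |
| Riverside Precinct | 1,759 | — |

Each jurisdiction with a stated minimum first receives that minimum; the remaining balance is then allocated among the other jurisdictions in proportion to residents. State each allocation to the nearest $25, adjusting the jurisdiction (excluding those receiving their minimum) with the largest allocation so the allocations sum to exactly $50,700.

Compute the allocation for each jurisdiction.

Guaranteed amounts: Hillcrest Borough $14,675. Remaining pool $36,025.
Remaining pool split over remaining residents 10,382: Valley Township 6,238.97 → $6,250; East District 5,756.64 → $5,750; Granite Zone 12,734.71 → $12,725; North Ward 5,191.04 → $5,200; Riverside Precinct 6,103.64 → $6,100.

Valley Township: $6,250 | East District: $5,750 | Granite Zone: $12,725 | North Ward: $5,200 | Hillcrest Borough: $14,675 | Riverside Precinct: $6,100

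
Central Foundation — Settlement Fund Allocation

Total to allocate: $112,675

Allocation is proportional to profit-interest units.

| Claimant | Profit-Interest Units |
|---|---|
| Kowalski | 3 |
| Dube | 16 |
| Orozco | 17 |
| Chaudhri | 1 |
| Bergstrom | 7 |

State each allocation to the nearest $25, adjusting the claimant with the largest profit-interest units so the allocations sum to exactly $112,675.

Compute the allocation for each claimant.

Total profit-interest units = 44.
Proportional shares: Kowalski 3/44 × $112,675 = 7,682.39; Dube 16/44 × $112,675 = 40,972.73; Orozco 17/44 × $112,675 = 43,533.52; Chaudhri 1/44 × $112,675 = 2,560.80; Bergstrom 7/44 × $112,675 = 17,925.57.
Rounded to nearest $25: Kowalski $7,675; Dube $40,975; Orozco $43,525; Chaudhri $2,550; Bergstrom $17,925. Sum = $112,650.
Difference $112,675 − $112,650 = +$25 applied to largest profit-interest units (Orozco): Orozco becomes $43,550.

Kowalski: $7,675; Dube: $40,975; Orozco: $43,550; Chaudhri: $2,550; Bergstrom: $17,925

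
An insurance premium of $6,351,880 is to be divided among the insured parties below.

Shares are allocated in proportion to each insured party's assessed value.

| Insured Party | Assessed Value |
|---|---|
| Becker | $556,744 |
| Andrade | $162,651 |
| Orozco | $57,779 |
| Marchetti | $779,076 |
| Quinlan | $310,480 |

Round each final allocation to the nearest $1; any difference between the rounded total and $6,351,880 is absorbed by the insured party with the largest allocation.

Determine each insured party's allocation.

Sum of assessed value: 1,866,730.
Raw shares: Becker 556,744/1,866,730 × $6,351,880 = 1,894,420.23; Andrade 162,651/1,866,730 × $6,351,880 = 553,448.88; Orozco 57,779/1,866,730 × $6,351,880 = 196,603.30; Marchetti 779,076/1,866,730 × $6,351,880 = 2,650,944.31; Quinlan 310,480/1,866,730 × $6,351,880 = 1,056,463.28.
Rounded to nearest $1: Becker $1,894,420; Andrade $553,449; Orozco $196,603; Marchetti $2,650,944; Quinlan $1,056,463. Sum = $6,351,879.
Difference $6,351,880 − $6,351,879 = +$1 applied to largest allocation (Marchetti): Marchetti becomes $2,650,945.

Becker: $1,894,420 | Andrade: $553,449 | Orozco: $196,603 | Marchetti: $2,650,945 | Quinlan: $1,056,463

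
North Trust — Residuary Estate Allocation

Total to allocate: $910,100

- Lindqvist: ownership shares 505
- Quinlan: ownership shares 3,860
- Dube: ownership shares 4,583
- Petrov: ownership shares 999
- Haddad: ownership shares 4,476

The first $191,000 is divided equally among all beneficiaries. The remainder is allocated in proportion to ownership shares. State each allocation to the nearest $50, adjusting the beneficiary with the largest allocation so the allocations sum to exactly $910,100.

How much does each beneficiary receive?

$191,000 shared equally gives $38,200 per beneficiary.
Remainder $719,100 by ownership shares (total 14,423): Lindqvist 25,178.22 → $25,200; Quinlan 192,451.36 → $192,450; Dube 228,498.60 → $228,500; Petrov 49,808.01 → $49,800; Haddad 223,163.81 → $223,150.
Totals: Lindqvist $38,200 + $25,200 = $63,400; Quinlan $38,200 + $192,450 = $230,650; Dube $38,200 + $228,500 = $266,700; Petrov $38,200 + $49,800 = $88,000; Haddad $38,200 + $223,150 = $261,350.

Lindqvist: $63,400 · Quinlan: $230,650 · Dube: $266,700 · Petrov: $88,000 · Haddad: $261,350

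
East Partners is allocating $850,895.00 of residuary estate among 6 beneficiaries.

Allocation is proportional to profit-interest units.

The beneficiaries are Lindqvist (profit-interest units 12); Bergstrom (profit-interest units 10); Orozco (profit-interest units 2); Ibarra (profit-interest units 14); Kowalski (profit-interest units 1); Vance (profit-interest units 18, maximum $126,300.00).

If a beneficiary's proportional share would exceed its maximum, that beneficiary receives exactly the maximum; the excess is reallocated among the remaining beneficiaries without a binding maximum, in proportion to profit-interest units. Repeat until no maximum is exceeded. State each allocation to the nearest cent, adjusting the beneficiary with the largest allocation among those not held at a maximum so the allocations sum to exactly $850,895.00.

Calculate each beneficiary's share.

Sum of profit-interest units: 57.
Unconstrained shares: Lindqvist 179,135.7895; Bergstrom 149,279.8246; Orozco 29,855.9649; Ibarra 208,991.7544; Kowalski 14,927.9825; Vance 268,703.6842.
Cap binds for Vance ($126,300.00); residual $724,595.00 reallocated over remaining profit-interest units 39.
Remaining shares: Lindqvist 222,952.3077 → $222,952.31; Bergstrom 185,793.5897 → $185,793.59; Orozco 37,158.7179 → $37,158.72; Ibarra 260,111.0256 → $260,111.03; Kowalski 18,579.3590 → $18,579.36.
Rounding difference −$0.01 applied to Ibarra → $260,111.02.

Lindqvist: $222,952.31; Bergstrom: $185,793.59; Orozco: $37,158.72; Ibarra: $260,111.02; Kowalski: $18,579.36; Vance: $126,300.00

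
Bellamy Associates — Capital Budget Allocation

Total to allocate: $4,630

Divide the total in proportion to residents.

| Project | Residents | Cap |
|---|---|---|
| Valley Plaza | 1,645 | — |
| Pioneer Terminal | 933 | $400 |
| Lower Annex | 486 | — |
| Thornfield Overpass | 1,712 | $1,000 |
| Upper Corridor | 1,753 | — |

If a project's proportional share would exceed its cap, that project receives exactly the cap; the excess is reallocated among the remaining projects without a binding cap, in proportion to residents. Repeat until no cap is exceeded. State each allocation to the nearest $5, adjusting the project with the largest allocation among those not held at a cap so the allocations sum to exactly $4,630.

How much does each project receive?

Residents total: 6,529.
Proportional shares (ignoring caps): Valley Plaza 1,166.54; Pioneer Terminal 661.63; Lower Annex 344.64; Thornfield Overpass 1,214.05; Upper Corridor 1,243.13.
Cap binds for Pioneer Terminal ($400), Thornfield Overpass ($1,000); residual $3,230 reallocated over remaining residents 3,884.
Shares after redistribution: Valley Plaza 1,368.01 → $1,370; Lower Annex 404.17 → $405; Upper Corridor 1,457.82 → $1,460.
Rounding difference −$5 applied to Upper Corridor → $1,455.

Valley Plaza: $1,370 | Pioneer Terminal: $400 | Lower Annex: $405 | Thornfield Overpass: $1,000 | Upper Corridor: $1,455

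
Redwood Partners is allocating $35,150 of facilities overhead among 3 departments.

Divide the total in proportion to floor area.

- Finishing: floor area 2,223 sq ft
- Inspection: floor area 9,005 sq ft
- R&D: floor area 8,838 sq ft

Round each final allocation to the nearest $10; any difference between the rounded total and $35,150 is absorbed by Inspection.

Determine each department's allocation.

Total floor area = 20,066.
Unrounded shares: Finishing 2,223/20,066 × $35,150 = 3,894.07; Inspection 9,005/20,066 × $35,150 = 15,774.23; R&D 8,838/20,066 × $35,150 = 15,481.70.
At nearest $10: Finishing $3,890; Inspection $15,770; R&D $15,480. Sum = $35,140.
Difference $35,150 − $35,140 = +$10 applied to Inspection: Inspection becomes $15,780.

Finishing: $3,890 · Inspection: $15,780 · R&D: $15,480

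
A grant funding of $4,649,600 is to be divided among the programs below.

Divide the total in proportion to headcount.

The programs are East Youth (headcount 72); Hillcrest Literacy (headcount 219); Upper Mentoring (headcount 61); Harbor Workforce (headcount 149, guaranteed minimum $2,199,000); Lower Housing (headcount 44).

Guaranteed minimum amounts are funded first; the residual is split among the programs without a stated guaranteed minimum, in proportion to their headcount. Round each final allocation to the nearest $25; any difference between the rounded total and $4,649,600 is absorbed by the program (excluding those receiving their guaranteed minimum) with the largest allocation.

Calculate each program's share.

Minimums first: Harbor Workforce $2,199,000. Residual $2,450,600.
Residual split over remaining headcount 396: East Youth 445,563.64 → $445,575; Hillcrest Literacy 1,355,256.06 → $1,355,250; Upper Mentoring 377,491.41 → $377,500; Lower Housing 272,288.89 → $272,300.
Rounding difference −$25 applied to Hillcrest Literacy → $1,355,225.

East Youth: $445,575; Hillcrest Literacy: $1,355,225; Upper Mentoring: $377,500; Harbor Workforce: $2,199,000; Lower Housing: $272,300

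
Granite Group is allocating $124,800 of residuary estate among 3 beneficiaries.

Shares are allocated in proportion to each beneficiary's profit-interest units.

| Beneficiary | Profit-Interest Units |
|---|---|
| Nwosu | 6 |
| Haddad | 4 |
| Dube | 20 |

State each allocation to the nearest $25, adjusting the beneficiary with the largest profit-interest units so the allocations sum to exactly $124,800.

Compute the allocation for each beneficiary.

Profit-interest units total: 6 + 4 + 20 = 30.
Unrounded shares: Nwosu 24,960.00; Haddad 16,640.00; Dube 83,200.00.
At nearest $25: Nwosu $24,950; Haddad $16,650; Dube $83,200. Sum = $124,800.
Sum already equals the total — no adjustment.

Nwosu: $24,950 | Haddad: $16,650 | Dube: $83,200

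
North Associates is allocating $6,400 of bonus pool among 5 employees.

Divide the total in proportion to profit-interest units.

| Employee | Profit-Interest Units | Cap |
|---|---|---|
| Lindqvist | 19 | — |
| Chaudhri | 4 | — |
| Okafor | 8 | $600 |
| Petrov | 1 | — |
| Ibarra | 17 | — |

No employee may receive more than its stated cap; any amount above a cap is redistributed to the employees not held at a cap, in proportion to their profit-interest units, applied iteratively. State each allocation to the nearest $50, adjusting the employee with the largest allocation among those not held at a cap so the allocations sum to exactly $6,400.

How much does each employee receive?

Lindqvist: $2,700; Chaudhri: $550; Okafor: $600; Petrov: $150; Ibarra: $2,400

Sum of profit-interest units: 49.
Proportional shares (ignoring caps): Lindqvist 2,481.63; Chaudhri 522.45; Okafor 1,044.90; Petrov 130.61; Ibarra 2,220.41.
Capped: Okafor ($600); remaining pool $5,800 reallocated over remaining profit-interest units 41.
Remaining shares: Lindqvist 2,687.80 → $2,700; Chaudhri 565.85 → $550; Petrov 141.46 → $150; Ibarra 2,404.88 → $2,400.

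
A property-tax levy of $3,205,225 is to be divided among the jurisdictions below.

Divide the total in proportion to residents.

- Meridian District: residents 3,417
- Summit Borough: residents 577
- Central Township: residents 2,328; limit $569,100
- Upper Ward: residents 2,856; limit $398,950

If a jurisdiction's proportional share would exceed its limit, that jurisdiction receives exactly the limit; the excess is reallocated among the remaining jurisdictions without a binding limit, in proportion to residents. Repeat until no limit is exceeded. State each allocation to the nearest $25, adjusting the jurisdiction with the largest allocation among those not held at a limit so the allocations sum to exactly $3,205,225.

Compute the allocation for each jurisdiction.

Combined residents = 9,178.
Unconstrained shares: Meridian District 1,193,315.95; Summit Borough 201,505.21; Central Township 813,005.43; Upper Ward 997,398.41.
Cap binds for Central Township ($569,100), Upper Ward ($398,950); residual $2,237,175 reallocated over remaining residents 3,994.
Shares after redistribution: Meridian District 1,913,977.71 → $1,913,975; Summit Borough 323,197.29 → $323,200.

Meridian District: $1,913,975 · Summit Borough: $323,200 · Central Township: $569,100 · Upper Ward: $398,950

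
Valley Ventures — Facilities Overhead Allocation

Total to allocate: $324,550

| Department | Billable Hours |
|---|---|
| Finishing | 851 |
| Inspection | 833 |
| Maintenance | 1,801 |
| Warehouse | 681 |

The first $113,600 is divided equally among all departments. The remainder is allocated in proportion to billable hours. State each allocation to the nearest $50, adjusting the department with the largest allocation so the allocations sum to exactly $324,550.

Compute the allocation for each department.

Finishing: $71,500 · Inspection: $70,600 · Maintenance: $119,550 · Warehouse: $62,900

Equal tier: $113,600 ÷ 4 = $28,400 apiece.
Remainder $210,950 by billable hours (total 4,166): Finishing 43,091.32 → $43,100; Inspection 42,179.87 → $42,200; Maintenance 91,195.62 → $91,200; Warehouse 34,483.19 → $34,500.
Rounding difference −$50 on remainder applied to Maintenance.
Totals: Finishing $28,400 + $43,100 = $71,500; Inspection $28,400 + $42,200 = $70,600; Maintenance $28,400 + $91,150 = $119,550; Warehouse $28,400 + $34,500 = $62,900.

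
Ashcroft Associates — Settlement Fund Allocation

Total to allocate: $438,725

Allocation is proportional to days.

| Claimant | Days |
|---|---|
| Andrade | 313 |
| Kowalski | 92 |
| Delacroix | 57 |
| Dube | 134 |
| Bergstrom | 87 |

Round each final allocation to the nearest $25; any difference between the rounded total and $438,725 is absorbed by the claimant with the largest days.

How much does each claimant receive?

Total days = 313 + 92 + 57 + 134 + 87 = 683.
Pro-rata amounts: Andrade 201,055.53; Kowalski 59,096.19; Delacroix 36,613.95; Dube 86,074.89; Bergstrom 55,884.44.
At nearest $25: Andrade $201,050; Kowalski $59,100; Delacroix $36,625; Dube $86,075; Bergstrom $55,875. Sum = $438,725.
Rounded total matches; no reconciliation needed.

Andrade: $201,050 · Kowalski: $59,100 · Delacroix: $36,625 · Dube: $86,075 · Bergstrom: $55,875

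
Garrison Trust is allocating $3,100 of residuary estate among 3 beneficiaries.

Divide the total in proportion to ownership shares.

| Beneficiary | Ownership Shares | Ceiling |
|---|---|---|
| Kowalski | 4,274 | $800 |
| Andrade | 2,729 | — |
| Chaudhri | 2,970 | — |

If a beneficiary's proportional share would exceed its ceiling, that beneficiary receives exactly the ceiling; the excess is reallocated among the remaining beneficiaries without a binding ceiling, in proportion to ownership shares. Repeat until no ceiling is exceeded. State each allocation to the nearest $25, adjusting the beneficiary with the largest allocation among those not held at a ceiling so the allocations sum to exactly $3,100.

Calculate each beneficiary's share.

Kowalski: $800 · Andrade: $1,100 · Chaudhri: $1,200

Sum of ownership shares: 9,973.
Proportional shares (ignoring caps): Kowalski 1,328.53; Andrade 848.28; Chaudhri 923.19.
Held at cap: Kowalski ($800); balance $2,300 reallocated over remaining ownership shares 5,699.
Redistributed shares: Andrade 1,101.37 → $1,100; Chaudhri 1,198.63 → $1,200.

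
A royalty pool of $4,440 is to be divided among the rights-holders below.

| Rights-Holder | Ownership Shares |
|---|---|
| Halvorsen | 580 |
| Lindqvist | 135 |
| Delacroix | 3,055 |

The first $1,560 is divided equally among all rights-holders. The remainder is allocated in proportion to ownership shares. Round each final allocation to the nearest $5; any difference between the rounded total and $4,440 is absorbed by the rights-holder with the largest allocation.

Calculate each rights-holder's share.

Halvorsen: $965 | Lindqvist: $625 | Delacroix: $2,850

$1,560 shared equally gives $520 per rights-holder.
Remainder $2,880 by ownership shares (total 3,770): Halvorsen 443.08 → $445; Lindqvist 103.13 → $105; Delacroix 2,333.79 → $2,335.
Rounding difference −$5 on remainder applied to Delacroix.
Totals: Halvorsen $520 + $445 = $965; Lindqvist $520 + $105 = $625; Delacroix $520 + $2,330 = $2,850.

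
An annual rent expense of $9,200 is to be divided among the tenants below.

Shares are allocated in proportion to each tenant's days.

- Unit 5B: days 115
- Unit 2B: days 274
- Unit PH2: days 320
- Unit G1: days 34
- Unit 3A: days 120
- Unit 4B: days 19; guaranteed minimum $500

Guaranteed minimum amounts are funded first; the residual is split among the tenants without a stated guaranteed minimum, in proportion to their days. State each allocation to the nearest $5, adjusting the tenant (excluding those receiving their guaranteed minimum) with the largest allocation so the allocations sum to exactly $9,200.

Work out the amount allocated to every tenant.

Minimums first: Unit 4B $500. Residual $8,700.
Residual split over remaining days 863: Unit 5B 1,159.33 → $1,160; Unit 2B 2,762.22 → $2,760; Unit PH2 3,225.96 → $3,225; Unit G1 342.76 → $345; Unit 3A 1,209.73 → $1,210.

Unit 5B: $1,160 · Unit 2B: $2,760 · Unit PH2: $3,225 · Unit G1: $345 · Unit 3A: $1,210 · Unit 4B: $500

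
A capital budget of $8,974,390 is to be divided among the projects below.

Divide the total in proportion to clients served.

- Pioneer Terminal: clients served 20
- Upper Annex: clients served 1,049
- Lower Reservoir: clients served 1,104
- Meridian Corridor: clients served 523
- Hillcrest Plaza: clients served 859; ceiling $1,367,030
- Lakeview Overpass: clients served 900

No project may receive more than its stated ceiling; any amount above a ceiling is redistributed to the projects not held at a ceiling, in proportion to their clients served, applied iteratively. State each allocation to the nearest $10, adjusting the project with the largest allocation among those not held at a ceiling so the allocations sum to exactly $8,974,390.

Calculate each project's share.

Clients served total: 4,455.
Unconstrained shares: Pioneer Terminal 40,289.07; Upper Annex 2,113,161.64; Lower Reservoir 2,223,956.58; Meridian Corridor 1,053,559.14; Hillcrest Plaza 1,730,415.49; Lakeview Overpass 1,813,008.08.
Held at cap: Hillcrest Plaza ($1,367,030); residual $7,607,360 reallocated over remaining clients served 3,596.
Shares after redistribution: Pioneer Terminal 42,310.12 → $42,310; Upper Annex 2,219,165.92 → $2,219,170; Lower Reservoir 2,335,518.75 → $2,335,520; Meridian Corridor 1,106,409.70 → $1,106,410; Lakeview Overpass 1,903,955.51 → $1,903,960.
Rounding difference −$10 applied to Lower Reservoir → $2,335,510.

Pioneer Terminal: $42,310 | Upper Annex: $2,219,170 | Lower Reservoir: $2,335,510 | Meridian Corridor: $1,106,410 | Hillcrest Plaza: $1,367,030 | Lakeview Overpass: $1,903,960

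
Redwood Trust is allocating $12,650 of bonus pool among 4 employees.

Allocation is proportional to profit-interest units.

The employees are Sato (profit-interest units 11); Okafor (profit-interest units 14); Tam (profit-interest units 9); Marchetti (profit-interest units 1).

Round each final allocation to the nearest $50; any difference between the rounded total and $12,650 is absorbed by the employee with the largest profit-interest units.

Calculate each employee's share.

Combined profit-interest units = 11 + 14 + 9 + 1 = 35.
Raw shares: Sato 3,975.71; Okafor 5,060.00; Tam 3,252.86; Marchetti 361.43.
Rounded to nearest $50: Sato $4,000; Okafor $5,050; Tam $3,250; Marchetti $350. Sum = $12,650.
Sum already equals the total — no adjustment.

Sato: $4,000 · Okafor: $5,050 · Tam: $3,250 · Marchetti: $350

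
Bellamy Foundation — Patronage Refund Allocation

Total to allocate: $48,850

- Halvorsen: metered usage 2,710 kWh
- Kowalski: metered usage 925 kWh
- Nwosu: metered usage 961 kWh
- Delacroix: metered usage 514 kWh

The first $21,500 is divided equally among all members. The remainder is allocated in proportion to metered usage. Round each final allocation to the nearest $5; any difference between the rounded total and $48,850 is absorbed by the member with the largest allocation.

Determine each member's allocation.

$21,500 shared equally gives $5,375 per member.
Remainder $27,350 by metered usage (total 5,110): Halvorsen 14,504.60 → $14,505; Kowalski 4,950.83 → $4,950; Nwosu 5,143.51 → $5,145; Delacroix 2,751.06 → $2,750.
Totals: Halvorsen $5,375 + $14,505 = $19,880; Kowalski $5,375 + $4,950 = $10,325; Nwosu $5,375 + $5,145 = $10,520; Delacroix $5,375 + $2,750 = $8,125.

Halvorsen: $19,880 · Kowalski: $10,325 · Nwosu: $10,520 · Delacroix: $8,125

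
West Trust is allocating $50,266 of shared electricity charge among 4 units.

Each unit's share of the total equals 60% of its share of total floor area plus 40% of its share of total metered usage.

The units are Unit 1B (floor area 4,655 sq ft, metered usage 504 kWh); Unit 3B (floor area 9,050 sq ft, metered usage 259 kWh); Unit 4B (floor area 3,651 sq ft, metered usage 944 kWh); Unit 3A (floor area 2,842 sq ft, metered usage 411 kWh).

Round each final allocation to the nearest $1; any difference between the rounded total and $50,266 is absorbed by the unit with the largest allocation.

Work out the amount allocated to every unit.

Totals — floor area 20,198, metered usage 2,118.
Blended shares (60% floor area + 40% metered usage): Unit 1B 0.2335; Unit 3B 0.3178; Unit 4B 0.2867; Unit 3A 0.1620.
Raw shares: Unit 1B 11,735.36; Unit 3B 15,972.15; Unit 4B 14,413.16; Unit 3A 8,145.33.
Rounded to nearest $1: Unit 1B $11,735; Unit 3B $15,972; Unit 4B $14,413; Unit 3A $8,145. Sum = $50,265.
Difference $50,266 − $50,265 = +$1 applied to largest allocation (Unit 3B): Unit 3B becomes $15,973.

Unit 1B: $11,735 · Unit 3B: $15,973 · Unit 4B: $14,413 · Unit 3A: $8,145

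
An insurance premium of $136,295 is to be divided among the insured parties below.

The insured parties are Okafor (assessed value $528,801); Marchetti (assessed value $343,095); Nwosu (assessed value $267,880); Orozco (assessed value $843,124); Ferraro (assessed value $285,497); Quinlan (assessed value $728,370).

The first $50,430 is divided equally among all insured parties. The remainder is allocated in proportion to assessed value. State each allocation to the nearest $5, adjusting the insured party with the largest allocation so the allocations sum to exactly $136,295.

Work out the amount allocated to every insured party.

Equal tier: $50,430 ÷ 6 = $8,405 apiece.
Remainder $85,865 by assessed value (total 2,996,767): Okafor 15,151.49 → $15,150; Marchetti 9,830.54 → $9,830; Nwosu 7,675.44 → $7,675; Orozco 24,157.65 → $24,160; Ferraro 8,180.22 → $8,180; Quinlan 20,869.65 → $20,870.
Totals: Okafor $8,405 + $15,150 = $23,555; Marchetti $8,405 + $9,830 = $18,235; Nwosu $8,405 + $7,675 = $16,080; Orozco $8,405 + $24,160 = $32,565; Ferraro $8,405 + $8,180 = $16,585; Quinlan $8,405 + $20,870 = $29,275.

Okafor: $23,555; Marchetti: $18,235; Nwosu: $16,080; Orozco: $32,565; Ferraro: $16,585; Quinlan: $29,275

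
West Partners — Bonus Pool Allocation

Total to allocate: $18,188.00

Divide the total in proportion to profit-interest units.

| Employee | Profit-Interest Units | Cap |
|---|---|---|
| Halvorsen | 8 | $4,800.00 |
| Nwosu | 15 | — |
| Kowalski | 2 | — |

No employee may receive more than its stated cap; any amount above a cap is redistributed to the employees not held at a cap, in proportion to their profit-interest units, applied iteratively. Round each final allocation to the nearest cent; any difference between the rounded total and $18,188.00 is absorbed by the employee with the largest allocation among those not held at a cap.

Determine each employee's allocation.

Sum of profit-interest units: 25.
Proportional shares (ignoring caps): Halvorsen 5,820.1600; Nwosu 10,912.8000; Kowalski 1,455.0400.
Capped: Halvorsen ($4,800.00); balance $13,388.00 reallocated over remaining profit-interest units 17.
Shares after redistribution: Nwosu 11,812.9412 → $11,812.94; Kowalski 1,575.0588 → $1,575.06.

Halvorsen: $4,800.00 · Nwosu: $11,812.94 · Kowalski: $1,575.06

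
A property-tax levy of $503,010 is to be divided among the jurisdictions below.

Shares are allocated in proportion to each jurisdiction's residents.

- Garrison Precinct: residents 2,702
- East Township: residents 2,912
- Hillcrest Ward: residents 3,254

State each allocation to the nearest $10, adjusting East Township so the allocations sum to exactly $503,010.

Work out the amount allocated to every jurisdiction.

Sum of residents: 8,868.
Pro-rata amounts: Garrison Precinct 2,702/8,868 × $503,010 = 153,262.63; East Township 2,912/8,868 × $503,010 = 165,174.24; Hillcrest Ward 3,254/8,868 × $503,010 = 184,573.13.
At nearest $10: Garrison Precinct $153,260; East Township $165,170; Hillcrest Ward $184,570. Sum = $503,000.
Difference $503,010 − $503,000 = +$10 applied to East Township: East Township becomes $165,180.

Garrison Precinct: $153,260 | East Township: $165,180 | Hillcrest Ward: $184,570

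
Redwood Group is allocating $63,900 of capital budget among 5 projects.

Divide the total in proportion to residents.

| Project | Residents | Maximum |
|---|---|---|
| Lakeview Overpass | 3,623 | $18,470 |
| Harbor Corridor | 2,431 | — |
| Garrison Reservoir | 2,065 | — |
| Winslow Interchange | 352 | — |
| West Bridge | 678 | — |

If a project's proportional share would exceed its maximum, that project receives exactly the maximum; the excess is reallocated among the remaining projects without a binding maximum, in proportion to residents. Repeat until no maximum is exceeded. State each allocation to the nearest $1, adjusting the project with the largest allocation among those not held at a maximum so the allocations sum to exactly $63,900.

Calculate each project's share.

Residents total: 9,149.
Proportional shares (ignoring caps): Lakeview Overpass 25,304.37; Harbor Corridor 16,979.00; Garrison Reservoir 14,422.72; Winslow Interchange 2,458.498; West Bridge 4,735.40.
Capped: Lakeview Overpass ($18,470); remaining pool $45,430 reallocated over remaining residents 5,526.
Redistributed shares: Harbor Corridor 19,985.58 → $19,986; Garrison Reservoir 16,976.65 → $16,977; Winslow Interchange 2,893.84 → $2,894; West Bridge 5,573.93 → $5,574.
Rounding difference −$1 applied to Harbor Corridor → $19,985.

Lakeview Overpass: $18,470 | Harbor Corridor: $19,985 | Garrison Reservoir: $16,977 | Winslow Interchange: $2,894 | West Bridge: $5,574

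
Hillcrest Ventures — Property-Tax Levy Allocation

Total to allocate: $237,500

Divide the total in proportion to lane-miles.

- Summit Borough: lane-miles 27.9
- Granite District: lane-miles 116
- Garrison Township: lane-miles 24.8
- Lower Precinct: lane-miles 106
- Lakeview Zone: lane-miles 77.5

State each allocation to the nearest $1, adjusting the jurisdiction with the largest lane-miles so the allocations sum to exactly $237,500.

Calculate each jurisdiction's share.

Lane-miles total: 27.9 + 116 + 24.8 + 106 + 77.5 = 352.2.
Proportional shares: Summit Borough 18,813.88; Granite District 78,222.60; Garrison Township 16,723.45; Lower Precinct 71,479.27; Lakeview Zone 52,260.79.
After rounding ($1): Summit Borough $18,814; Granite District $78,223; Garrison Township $16,723; Lower Precinct $71,479; Lakeview Zone $52,261. Sum = $237,500.
Rounded total matches; no reconciliation needed.

Summit Borough: $18,814 · Granite District: $78,223 · Garrison Township: $16,723 · Lower Precinct: $71,479 · Lakeview Zone: $52,261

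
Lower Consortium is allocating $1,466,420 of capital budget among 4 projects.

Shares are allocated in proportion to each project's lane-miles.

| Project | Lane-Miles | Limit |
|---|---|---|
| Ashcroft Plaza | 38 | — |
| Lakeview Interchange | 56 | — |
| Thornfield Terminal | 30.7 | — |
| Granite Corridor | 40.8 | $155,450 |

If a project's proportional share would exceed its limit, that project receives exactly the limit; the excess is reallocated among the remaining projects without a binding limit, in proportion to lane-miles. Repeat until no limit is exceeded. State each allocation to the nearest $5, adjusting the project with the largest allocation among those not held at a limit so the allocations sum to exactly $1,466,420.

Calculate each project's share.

Lane-miles total: 165.5.
Pro-rata shares before constraints: Ashcroft Plaza 336,700.66; Lakeview Interchange 496,190.45; Thornfield Terminal 272,018.69; Granite Corridor 361,510.19.
Held at cap: Granite Corridor ($155,450); residual $1,310,970 reallocated over remaining lane-miles 124.7.
Shares after redistribution: Ashcroft Plaza 399,493.66 → $399,495; Lakeview Interchange 588,727.51 → $588,730; Thornfield Terminal 322,748.83 → $322,750.
Rounding difference −$5 applied to Lakeview Interchange → $588,725.

Ashcroft Plaza: $399,495; Lakeview Interchange: $588,725; Thornfield Terminal: $322,750; Granite Corridor: $155,450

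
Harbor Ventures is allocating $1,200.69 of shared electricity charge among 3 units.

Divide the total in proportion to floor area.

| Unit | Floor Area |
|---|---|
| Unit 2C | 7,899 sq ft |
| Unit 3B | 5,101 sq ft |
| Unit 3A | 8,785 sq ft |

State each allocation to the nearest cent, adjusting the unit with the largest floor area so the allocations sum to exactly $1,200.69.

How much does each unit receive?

Unit 2C: $435.36; Unit 3B: $281.14; Unit 3A: $484.19

Total floor area = 7,899 + 5,101 + 8,785 = 21,785.
Proportional shares: Unit 2C 435.3569; Unit 3B 281.1439; Unit 3A 484.1892.
At nearest cent: Unit 2C $435.36; Unit 3B $281.14; Unit 3A $484.19. Sum = $1,200.69.
No rounding difference to absorb.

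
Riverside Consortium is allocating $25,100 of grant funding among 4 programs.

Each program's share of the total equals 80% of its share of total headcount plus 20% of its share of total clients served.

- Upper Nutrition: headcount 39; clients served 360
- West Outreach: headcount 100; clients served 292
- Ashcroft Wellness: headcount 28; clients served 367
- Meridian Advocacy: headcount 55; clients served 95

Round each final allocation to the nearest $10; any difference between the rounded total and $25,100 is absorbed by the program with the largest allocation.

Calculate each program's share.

Upper Nutrition: $5,150 | West Outreach: $10,360 | Ashcroft Wellness: $4,190 | Meridian Advocacy: $5,400

Headcount total 222; clients served total 1,114.
Combined weights (80% headcount + 20% clients served): Upper Nutrition 0.2052; West Outreach 0.4128; Ashcroft Wellness 0.1668; Meridian Advocacy 0.2153.
Unrounded shares: Upper Nutrition 5,149.83; West Outreach 10,360.88; Ashcroft Wellness 4,186.42; Meridian Advocacy 5,402.87.
Rounded to nearest $10: Upper Nutrition $5,150; West Outreach $10,360; Ashcroft Wellness $4,190; Meridian Advocacy $5,400. Sum = $25,100.
No rounding difference to absorb.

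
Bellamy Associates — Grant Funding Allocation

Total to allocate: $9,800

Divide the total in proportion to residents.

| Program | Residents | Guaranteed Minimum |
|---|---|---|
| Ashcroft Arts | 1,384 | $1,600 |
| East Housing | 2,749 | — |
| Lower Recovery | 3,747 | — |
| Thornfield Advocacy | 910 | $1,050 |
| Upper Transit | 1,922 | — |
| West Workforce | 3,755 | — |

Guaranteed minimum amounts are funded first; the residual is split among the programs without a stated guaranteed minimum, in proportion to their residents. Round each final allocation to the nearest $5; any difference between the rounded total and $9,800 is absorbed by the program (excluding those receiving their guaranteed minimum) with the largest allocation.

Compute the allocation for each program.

Ashcroft Arts: $1,600; East Housing: $1,615; Lower Recovery: $2,200; Thornfield Advocacy: $1,050; Upper Transit: $1,130; West Workforce: $2,205

Guaranteed amounts: Ashcroft Arts $1,600; Thornfield Advocacy $1,050. Balance $7,150.
Balance split over remaining residents 12,173: East Housing 1,614.67 → $1,615; Lower Recovery 2,200.86 → $2,200; Upper Transit 1,128.92 → $1,130; West Workforce 2,205.56 → $2,205.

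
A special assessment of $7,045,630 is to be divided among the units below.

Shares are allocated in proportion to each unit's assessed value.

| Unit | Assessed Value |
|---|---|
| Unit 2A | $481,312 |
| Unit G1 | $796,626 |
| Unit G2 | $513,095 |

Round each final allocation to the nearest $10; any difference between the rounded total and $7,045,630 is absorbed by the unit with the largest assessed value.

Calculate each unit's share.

Unit 2A: $1,893,400 | Unit G1: $3,133,800 | Unit G2: $2,018,430

Combined assessed value = 481,312 + 796,626 + 513,095 = 1,791,033.
Unrounded shares: Unit 2A 1,893,402.45; Unit G1 3,133,796.00; Unit G2 2,018,431.56.
After rounding ($10): Unit 2A $1,893,400; Unit G1 $3,133,800; Unit G2 $2,018,430. Sum = $7,045,630.
Rounded total matches; no reconciliation needed.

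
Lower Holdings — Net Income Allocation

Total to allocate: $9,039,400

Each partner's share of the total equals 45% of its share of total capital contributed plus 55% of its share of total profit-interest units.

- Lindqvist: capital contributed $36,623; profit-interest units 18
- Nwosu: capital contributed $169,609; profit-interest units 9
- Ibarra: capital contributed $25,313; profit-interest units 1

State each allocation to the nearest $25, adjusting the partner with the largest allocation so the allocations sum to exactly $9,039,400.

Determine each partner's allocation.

Lindqvist: $3,839,450 | Nwosu: $4,577,700 | Ibarra: $622,250

Capital contributed total 231,545; profit-interest units total 28.
Combined weights (45% capital contributed + 55% profit-interest units): Lindqvist 0.4247; Nwosu 0.5064; Ibarra 0.0688.
Proportional shares: Lindqvist 3,839,458.12; Nwosu 4,577,689.20; Ibarra 622,252.68.
At nearest $25: Lindqvist $3,839,450; Nwosu $4,577,700; Ibarra $622,250. Sum = $9,039,400.
Sum already equals the total — no adjustment.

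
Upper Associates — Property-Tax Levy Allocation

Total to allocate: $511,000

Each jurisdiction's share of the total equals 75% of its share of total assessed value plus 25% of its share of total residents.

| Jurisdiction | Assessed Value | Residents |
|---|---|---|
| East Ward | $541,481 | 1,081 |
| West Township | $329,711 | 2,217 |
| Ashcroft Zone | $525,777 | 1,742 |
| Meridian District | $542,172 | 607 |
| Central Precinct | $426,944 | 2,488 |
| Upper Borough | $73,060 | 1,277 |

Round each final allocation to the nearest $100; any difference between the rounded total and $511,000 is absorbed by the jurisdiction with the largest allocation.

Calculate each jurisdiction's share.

Totals — assessed value 2,439,145, residents 9,412.
Combined weights (75% assessed value + 25% residents): East Ward 0.1952; West Township 0.1603; Ashcroft Zone 0.2079; Meridian District 0.1828; Central Precinct 0.1974; Upper Borough 0.0564.
Proportional shares: East Ward 99,752.58; West Township 81,897.31; Ashcroft Zone 106,256.91; Meridian District 93,427.50; Central Precinct 100,853.33; Upper Borough 28,812.38.
After rounding ($100): East Ward $99,800; West Township $81,900; Ashcroft Zone $106,300; Meridian District $93,400; Central Precinct $100,900; Upper Borough $28,800. Sum = $511,100.
Difference $511,000 − $511,100 = −$100 applied to largest allocation (Ashcroft Zone): Ashcroft Zone becomes $106,200.

East Ward: $99,800 | West Township: $81,900 | Ashcroft Zone: $106,200 | Meridian District: $93,400 | Central Precinct: $100,900 | Upper Borough: $28,800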